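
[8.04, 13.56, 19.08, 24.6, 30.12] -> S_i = 8.04 + 5.52*i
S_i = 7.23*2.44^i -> [7.23, 17.64, 43.04, 105.03, 256.27]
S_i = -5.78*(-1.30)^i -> [-5.78, 7.51, -9.77, 12.7, -16.51]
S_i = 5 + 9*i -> [5, 14, 23, 32, 41]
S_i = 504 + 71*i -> [504, 575, 646, 717, 788]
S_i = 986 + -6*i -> [986, 980, 974, 968, 962]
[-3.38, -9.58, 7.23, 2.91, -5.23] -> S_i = Random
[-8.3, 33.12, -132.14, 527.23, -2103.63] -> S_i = -8.30*(-3.99)^i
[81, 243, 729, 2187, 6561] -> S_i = 81*3^i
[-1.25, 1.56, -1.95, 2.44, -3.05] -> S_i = -1.25*(-1.25)^i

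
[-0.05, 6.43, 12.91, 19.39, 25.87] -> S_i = -0.05 + 6.48*i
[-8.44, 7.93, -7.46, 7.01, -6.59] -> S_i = -8.44*(-0.94)^i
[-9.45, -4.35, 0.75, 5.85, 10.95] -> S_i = -9.45 + 5.10*i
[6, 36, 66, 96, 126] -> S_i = 6 + 30*i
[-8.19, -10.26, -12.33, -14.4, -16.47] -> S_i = -8.19 + -2.07*i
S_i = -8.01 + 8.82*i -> [-8.01, 0.81, 9.63, 18.45, 27.27]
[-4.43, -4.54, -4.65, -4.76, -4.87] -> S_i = -4.43 + -0.11*i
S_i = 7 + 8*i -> [7, 15, 23, 31, 39]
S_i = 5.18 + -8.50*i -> [5.18, -3.32, -11.82, -20.32, -28.82]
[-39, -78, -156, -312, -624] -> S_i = -39*2^i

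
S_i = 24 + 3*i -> [24, 27, 30, 33, 36]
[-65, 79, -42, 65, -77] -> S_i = Random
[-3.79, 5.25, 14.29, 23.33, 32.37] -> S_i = -3.79 + 9.04*i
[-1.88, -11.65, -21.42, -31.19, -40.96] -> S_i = -1.88 + -9.77*i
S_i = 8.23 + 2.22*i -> [8.23, 10.45, 12.67, 14.89, 17.11]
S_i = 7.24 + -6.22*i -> [7.24, 1.02, -5.2, -11.42, -17.64]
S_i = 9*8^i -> [9, 72, 576, 4608, 36864]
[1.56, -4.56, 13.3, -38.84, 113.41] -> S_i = 1.56*(-2.92)^i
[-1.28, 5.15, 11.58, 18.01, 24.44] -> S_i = -1.28 + 6.43*i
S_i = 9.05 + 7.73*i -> [9.05, 16.78, 24.51, 32.24, 39.97]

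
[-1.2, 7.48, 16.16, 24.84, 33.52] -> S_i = -1.20 + 8.68*i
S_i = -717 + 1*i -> [-717, -716, -715, -714, -713]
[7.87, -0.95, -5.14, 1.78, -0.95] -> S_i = Random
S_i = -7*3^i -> [-7, -21, -63, -189, -567]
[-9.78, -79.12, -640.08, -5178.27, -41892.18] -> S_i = -9.78*8.09^i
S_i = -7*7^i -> [-7, -49, -343, -2401, -16807]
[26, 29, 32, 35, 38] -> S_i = 26 + 3*i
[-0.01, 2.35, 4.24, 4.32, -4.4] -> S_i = Random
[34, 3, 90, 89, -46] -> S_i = Random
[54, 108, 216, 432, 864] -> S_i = 54*2^i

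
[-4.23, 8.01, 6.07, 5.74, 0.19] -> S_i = Random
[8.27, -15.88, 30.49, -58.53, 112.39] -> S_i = 8.27*(-1.92)^i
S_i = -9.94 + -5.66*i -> [-9.94, -15.6, -21.26, -26.92, -32.58]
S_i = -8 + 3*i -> [-8, -5, -2, 1, 4]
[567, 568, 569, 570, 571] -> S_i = 567 + 1*i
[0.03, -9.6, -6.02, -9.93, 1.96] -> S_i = Random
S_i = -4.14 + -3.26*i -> [-4.14, -7.4, -10.66, -13.92, -17.18]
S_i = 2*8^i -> [2, 16, 128, 1024, 8192]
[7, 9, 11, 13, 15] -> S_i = 7 + 2*i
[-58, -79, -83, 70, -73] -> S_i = Random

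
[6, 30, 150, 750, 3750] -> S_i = 6*5^i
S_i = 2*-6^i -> [2, -12, 72, -432, 2592]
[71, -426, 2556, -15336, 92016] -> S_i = 71*-6^i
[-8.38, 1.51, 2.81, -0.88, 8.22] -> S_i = Random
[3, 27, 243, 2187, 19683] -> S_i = 3*9^i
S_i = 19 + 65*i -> [19, 84, 149, 214, 279]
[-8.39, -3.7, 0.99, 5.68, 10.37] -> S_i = -8.39 + 4.69*i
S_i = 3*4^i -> [3, 12, 48, 192, 768]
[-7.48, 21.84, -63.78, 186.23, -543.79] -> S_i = -7.48*(-2.92)^i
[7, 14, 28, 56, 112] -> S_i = 7*2^i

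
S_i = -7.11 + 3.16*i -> [-7.11, -3.95, -0.79, 2.37, 5.53]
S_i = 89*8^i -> [89, 712, 5696, 45568, 364544]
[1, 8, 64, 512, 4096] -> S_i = 1*8^i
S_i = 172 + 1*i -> [172, 173, 174, 175, 176]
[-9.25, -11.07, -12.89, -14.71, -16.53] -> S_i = -9.25 + -1.82*i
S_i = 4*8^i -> [4, 32, 256, 2048, 16384]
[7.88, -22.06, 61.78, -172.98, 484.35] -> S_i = 7.88*(-2.80)^i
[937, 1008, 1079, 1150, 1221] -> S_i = 937 + 71*i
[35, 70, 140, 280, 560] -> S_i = 35*2^i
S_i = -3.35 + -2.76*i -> [-3.35, -6.11, -8.87, -11.63, -14.39]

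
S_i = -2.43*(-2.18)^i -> [-2.43, 5.3, -11.55, 25.18, -54.88]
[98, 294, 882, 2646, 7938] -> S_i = 98*3^i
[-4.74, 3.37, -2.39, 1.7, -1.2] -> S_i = -4.74*(-0.71)^i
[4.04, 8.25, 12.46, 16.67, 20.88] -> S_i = 4.04 + 4.21*i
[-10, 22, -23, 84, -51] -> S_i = Random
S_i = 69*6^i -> [69, 414, 2484, 14904, 89424]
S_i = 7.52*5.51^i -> [7.52, 41.44, 228.31, 1257.98, 6931.45]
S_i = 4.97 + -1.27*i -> [4.97, 3.7, 2.43, 1.16, -0.11]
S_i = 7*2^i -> [7, 14, 28, 56, 112]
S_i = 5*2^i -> [5, 10, 20, 40, 80]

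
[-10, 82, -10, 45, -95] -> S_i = Random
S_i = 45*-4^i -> [45, -180, 720, -2880, 11520]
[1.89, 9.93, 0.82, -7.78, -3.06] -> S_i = Random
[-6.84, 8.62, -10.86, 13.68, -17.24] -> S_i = -6.84*(-1.26)^i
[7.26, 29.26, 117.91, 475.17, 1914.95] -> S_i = 7.26*4.03^i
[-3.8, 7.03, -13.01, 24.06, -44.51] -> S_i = -3.80*(-1.85)^i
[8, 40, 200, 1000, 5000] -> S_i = 8*5^i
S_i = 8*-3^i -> [8, -24, 72, -216, 648]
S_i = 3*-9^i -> [3, -27, 243, -2187, 19683]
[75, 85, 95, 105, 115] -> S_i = 75 + 10*i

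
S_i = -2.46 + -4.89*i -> [-2.46, -7.35, -12.24, -17.13, -22.02]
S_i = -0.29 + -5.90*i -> [-0.29, -6.19, -12.09, -17.99, -23.89]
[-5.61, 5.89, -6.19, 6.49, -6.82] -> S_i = -5.61*(-1.05)^i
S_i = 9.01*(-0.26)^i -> [9.01, -2.34, 0.61, -0.16, 0.04]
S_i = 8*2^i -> [8, 16, 32, 64, 128]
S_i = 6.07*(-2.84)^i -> [6.07, -17.24, 48.96, -139.04, 394.88]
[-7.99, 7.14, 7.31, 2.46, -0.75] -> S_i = Random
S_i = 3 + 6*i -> [3, 9, 15, 21, 27]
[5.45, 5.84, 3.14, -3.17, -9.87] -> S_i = Random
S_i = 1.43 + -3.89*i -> [1.43, -2.46, -6.35, -10.24, -14.13]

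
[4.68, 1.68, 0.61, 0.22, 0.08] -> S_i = 4.68*0.36^i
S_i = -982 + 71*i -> [-982, -911, -840, -769, -698]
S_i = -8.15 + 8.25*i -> [-8.15, 0.1, 8.35, 16.6, 24.85]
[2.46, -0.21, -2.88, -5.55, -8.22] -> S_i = 2.46 + -2.67*i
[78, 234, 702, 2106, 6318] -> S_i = 78*3^i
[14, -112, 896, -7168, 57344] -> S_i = 14*-8^i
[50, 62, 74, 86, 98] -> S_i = 50 + 12*i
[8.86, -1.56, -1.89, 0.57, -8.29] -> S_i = Random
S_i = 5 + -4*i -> [5, 1, -3, -7, -11]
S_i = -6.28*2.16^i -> [-6.28, -13.56, -29.3, -63.29, -136.7]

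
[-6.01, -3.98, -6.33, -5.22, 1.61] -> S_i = Random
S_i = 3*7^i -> [3, 21, 147, 1029, 7203]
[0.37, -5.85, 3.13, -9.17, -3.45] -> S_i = Random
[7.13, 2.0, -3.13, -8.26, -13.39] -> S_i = 7.13 + -5.13*i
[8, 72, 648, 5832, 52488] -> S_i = 8*9^i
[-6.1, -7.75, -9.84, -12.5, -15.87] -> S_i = -6.10*1.27^i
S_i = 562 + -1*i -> [562, 561, 560, 559, 558]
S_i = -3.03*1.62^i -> [-3.03, -4.91, -7.95, -12.88, -20.87]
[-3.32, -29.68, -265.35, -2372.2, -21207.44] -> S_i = -3.32*8.94^i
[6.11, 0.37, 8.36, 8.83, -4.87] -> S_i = Random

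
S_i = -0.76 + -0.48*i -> [-0.76, -1.24, -1.72, -2.2, -2.68]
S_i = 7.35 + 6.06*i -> [7.35, 13.41, 19.47, 25.53, 31.59]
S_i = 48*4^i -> [48, 192, 768, 3072, 12288]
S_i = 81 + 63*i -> [81, 144, 207, 270, 333]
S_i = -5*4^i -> [-5, -20, -80, -320, -1280]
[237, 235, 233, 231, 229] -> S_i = 237 + -2*i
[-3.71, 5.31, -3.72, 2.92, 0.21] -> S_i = Random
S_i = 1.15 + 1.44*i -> [1.15, 2.59, 4.03, 5.47, 6.91]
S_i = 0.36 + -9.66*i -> [0.36, -9.3, -18.96, -28.62, -38.28]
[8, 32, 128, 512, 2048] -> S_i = 8*4^i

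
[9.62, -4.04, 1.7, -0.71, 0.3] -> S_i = 9.62*(-0.42)^i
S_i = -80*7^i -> [-80, -560, -3920, -27440, -192080]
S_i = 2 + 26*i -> [2, 28, 54, 80, 106]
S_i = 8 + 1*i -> [8, 9, 10, 11, 12]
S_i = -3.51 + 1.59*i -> [-3.51, -1.92, -0.33, 1.26, 2.85]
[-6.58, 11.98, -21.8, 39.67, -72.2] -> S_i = -6.58*(-1.82)^i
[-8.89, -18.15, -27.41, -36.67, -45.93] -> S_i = -8.89 + -9.26*i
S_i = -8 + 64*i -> [-8, 56, 120, 184, 248]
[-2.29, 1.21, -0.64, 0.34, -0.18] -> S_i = -2.29*(-0.53)^i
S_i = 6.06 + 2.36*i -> [6.06, 8.42, 10.78, 13.14, 15.5]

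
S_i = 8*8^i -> [8, 64, 512, 4096, 32768]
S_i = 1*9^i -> [1, 9, 81, 729, 6561]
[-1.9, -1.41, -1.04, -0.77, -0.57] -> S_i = -1.90*0.74^i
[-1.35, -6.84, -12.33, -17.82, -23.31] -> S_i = -1.35 + -5.49*i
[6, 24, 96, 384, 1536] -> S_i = 6*4^i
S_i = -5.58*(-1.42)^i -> [-5.58, 7.92, -11.25, 15.98, -22.69]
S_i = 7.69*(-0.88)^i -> [7.69, -6.77, 5.96, -5.24, 4.61]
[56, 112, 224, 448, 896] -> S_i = 56*2^i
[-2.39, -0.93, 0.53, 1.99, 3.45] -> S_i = -2.39 + 1.46*i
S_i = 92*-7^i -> [92, -644, 4508, -31556, 220892]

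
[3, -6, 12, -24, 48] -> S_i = 3*-2^i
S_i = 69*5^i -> [69, 345, 1725, 8625, 43125]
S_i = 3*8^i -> [3, 24, 192, 1536, 12288]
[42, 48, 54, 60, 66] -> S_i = 42 + 6*i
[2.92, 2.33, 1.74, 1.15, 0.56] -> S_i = 2.92 + -0.59*i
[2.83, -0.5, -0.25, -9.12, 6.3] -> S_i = Random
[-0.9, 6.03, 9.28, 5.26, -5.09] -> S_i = Random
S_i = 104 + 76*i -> [104, 180, 256, 332, 408]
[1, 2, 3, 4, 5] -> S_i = 1 + 1*i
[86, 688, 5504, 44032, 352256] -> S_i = 86*8^i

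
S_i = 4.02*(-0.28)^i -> [4.02, -1.13, 0.32, -0.09, 0.02]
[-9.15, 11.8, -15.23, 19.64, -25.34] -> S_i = -9.15*(-1.29)^i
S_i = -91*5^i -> [-91, -455, -2275, -11375, -56875]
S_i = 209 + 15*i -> [209, 224, 239, 254, 269]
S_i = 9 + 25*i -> [9, 34, 59, 84, 109]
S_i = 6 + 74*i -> [6, 80, 154, 228, 302]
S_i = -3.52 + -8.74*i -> [-3.52, -12.26, -21.0, -29.74, -38.48]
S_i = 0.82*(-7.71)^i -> [0.82, -6.32, 48.74, -375.82, 2897.55]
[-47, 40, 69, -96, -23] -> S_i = Random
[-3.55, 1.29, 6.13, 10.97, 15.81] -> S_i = -3.55 + 4.84*i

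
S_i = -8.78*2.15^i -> [-8.78, -18.88, -40.59, -87.26, -187.61]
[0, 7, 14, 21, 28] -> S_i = 0 + 7*i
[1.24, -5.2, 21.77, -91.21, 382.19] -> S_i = 1.24*(-4.19)^i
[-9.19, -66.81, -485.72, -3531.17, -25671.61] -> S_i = -9.19*7.27^i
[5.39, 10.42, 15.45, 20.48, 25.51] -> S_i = 5.39 + 5.03*i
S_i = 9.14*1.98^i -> [9.14, 18.1, 35.83, 70.95, 140.48]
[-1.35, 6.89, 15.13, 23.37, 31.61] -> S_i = -1.35 + 8.24*i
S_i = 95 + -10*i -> [95, 85, 75, 65, 55]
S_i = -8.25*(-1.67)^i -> [-8.25, 13.78, -23.01, 38.42, -64.17]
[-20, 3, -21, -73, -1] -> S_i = Random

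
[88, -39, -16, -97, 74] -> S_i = Random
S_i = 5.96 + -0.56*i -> [5.96, 5.4, 4.84, 4.28, 3.72]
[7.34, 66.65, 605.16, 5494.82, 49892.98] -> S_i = 7.34*9.08^i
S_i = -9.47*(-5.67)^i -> [-9.47, 53.69, -304.45, 1726.23, -9787.74]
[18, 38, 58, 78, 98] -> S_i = 18 + 20*i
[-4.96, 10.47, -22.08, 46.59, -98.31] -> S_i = -4.96*(-2.11)^i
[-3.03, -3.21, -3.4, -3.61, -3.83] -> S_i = -3.03*1.06^i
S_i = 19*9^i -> [19, 171, 1539, 13851, 124659]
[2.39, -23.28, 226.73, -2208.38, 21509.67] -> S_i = 2.39*(-9.74)^i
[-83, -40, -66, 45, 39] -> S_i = Random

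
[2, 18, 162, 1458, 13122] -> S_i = 2*9^i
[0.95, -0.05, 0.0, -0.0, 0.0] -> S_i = 0.95*(-0.05)^i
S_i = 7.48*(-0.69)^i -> [7.48, -5.16, 3.56, -2.46, 1.7]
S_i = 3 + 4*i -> [3, 7, 11, 15, 19]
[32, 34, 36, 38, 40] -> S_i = 32 + 2*i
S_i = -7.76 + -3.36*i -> [-7.76, -11.12, -14.48, -17.84, -21.2]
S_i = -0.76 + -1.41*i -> [-0.76, -2.17, -3.58, -4.99, -6.4]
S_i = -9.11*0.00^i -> [-9.11, -0.0, -0.0, -0.0, -0.0]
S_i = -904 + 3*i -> [-904, -901, -898, -895, -892]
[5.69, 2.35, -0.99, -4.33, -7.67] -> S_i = 5.69 + -3.34*i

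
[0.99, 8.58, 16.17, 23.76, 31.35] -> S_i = 0.99 + 7.59*i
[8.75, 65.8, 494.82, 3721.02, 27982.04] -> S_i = 8.75*7.52^i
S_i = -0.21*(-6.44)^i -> [-0.21, 1.35, -8.71, 56.09, -361.21]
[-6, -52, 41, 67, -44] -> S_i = Random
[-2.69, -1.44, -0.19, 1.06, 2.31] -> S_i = -2.69 + 1.25*i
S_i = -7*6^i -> [-7, -42, -252, -1512, -9072]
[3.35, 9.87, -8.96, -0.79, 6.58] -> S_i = Random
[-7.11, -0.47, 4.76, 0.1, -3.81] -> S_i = Random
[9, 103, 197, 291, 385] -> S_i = 9 + 94*i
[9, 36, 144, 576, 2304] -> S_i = 9*4^i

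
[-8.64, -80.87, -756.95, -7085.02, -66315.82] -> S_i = -8.64*9.36^i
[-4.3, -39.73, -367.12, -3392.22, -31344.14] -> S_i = -4.30*9.24^i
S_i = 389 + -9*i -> [389, 380, 371, 362, 353]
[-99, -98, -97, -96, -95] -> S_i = -99 + 1*i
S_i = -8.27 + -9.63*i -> [-8.27, -17.9, -27.53, -37.16, -46.79]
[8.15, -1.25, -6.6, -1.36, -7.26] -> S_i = Random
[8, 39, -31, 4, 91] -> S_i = Random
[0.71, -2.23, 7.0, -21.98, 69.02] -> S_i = 0.71*(-3.14)^i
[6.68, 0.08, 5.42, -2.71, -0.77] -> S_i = Random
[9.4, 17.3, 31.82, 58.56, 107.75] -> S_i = 9.40*1.84^i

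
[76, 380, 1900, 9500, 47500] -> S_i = 76*5^i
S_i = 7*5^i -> [7, 35, 175, 875, 4375]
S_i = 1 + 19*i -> [1, 20, 39, 58, 77]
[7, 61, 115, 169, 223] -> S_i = 7 + 54*i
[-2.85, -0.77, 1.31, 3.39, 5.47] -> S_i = -2.85 + 2.08*i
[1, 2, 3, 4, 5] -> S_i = 1 + 1*i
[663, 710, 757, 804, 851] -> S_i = 663 + 47*i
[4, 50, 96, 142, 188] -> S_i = 4 + 46*i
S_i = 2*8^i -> [2, 16, 128, 1024, 8192]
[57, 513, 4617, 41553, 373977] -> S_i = 57*9^i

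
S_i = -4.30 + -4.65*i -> [-4.3, -8.95, -13.6, -18.25, -22.9]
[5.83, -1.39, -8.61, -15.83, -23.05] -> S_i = 5.83 + -7.22*i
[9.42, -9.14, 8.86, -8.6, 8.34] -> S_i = 9.42*(-0.97)^i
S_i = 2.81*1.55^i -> [2.81, 4.36, 6.75, 10.46, 16.22]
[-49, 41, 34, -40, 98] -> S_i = Random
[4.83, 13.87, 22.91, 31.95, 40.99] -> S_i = 4.83 + 9.04*i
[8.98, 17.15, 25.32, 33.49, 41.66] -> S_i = 8.98 + 8.17*i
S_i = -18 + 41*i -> [-18, 23, 64, 105, 146]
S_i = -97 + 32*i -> [-97, -65, -33, -1, 31]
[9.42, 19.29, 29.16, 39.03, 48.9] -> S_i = 9.42 + 9.87*i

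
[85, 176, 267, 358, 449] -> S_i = 85 + 91*i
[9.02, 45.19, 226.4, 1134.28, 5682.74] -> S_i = 9.02*5.01^i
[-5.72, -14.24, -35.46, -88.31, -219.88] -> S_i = -5.72*2.49^i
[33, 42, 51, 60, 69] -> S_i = 33 + 9*i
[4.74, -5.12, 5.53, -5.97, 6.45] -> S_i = 4.74*(-1.08)^i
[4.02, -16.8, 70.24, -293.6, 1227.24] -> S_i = 4.02*(-4.18)^i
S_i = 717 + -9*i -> [717, 708, 699, 690, 681]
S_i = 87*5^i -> [87, 435, 2175, 10875, 54375]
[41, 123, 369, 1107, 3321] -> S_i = 41*3^i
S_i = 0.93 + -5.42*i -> [0.93, -4.49, -9.91, -15.33, -20.75]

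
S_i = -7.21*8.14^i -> [-7.21, -58.69, -477.73, -3888.74, -31654.31]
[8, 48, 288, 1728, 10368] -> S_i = 8*6^i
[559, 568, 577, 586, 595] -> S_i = 559 + 9*i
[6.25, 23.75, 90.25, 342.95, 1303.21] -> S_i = 6.25*3.80^i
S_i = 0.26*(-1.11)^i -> [0.26, -0.29, 0.32, -0.36, 0.39]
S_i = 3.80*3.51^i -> [3.8, 13.34, 46.82, 164.33, 576.78]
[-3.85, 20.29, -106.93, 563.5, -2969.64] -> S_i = -3.85*(-5.27)^i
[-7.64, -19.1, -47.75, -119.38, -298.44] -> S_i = -7.64*2.50^i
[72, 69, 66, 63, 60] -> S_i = 72 + -3*i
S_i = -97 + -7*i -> [-97, -104, -111, -118, -125]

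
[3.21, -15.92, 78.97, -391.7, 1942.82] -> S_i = 3.21*(-4.96)^i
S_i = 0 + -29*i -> [0, -29, -58, -87, -116]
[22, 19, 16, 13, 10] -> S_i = 22 + -3*i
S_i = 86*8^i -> [86, 688, 5504, 44032, 352256]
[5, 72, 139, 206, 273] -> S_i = 5 + 67*i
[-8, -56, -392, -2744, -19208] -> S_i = -8*7^i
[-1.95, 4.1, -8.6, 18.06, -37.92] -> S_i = -1.95*(-2.10)^i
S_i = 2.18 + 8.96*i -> [2.18, 11.14, 20.1, 29.06, 38.02]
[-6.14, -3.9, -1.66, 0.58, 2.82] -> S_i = -6.14 + 2.24*i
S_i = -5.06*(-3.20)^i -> [-5.06, 16.19, -51.81, 165.81, -530.58]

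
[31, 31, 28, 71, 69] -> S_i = Random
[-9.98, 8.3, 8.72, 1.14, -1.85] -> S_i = Random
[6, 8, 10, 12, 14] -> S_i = 6 + 2*i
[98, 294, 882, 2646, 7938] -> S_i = 98*3^i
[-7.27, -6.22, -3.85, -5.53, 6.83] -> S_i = Random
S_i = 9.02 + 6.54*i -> [9.02, 15.56, 22.1, 28.64, 35.18]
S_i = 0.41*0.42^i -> [0.41, 0.17, 0.07, 0.03, 0.01]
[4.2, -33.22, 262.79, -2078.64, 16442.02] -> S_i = 4.20*(-7.91)^i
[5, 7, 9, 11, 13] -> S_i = 5 + 2*i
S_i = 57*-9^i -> [57, -513, 4617, -41553, 373977]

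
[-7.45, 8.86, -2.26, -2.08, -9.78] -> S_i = Random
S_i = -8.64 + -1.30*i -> [-8.64, -9.94, -11.24, -12.54, -13.84]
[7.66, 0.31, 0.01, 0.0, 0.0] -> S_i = 7.66*0.04^i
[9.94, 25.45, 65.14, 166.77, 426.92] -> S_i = 9.94*2.56^i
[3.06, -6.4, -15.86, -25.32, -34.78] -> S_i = 3.06 + -9.46*i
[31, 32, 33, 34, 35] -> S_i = 31 + 1*i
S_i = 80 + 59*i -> [80, 139, 198, 257, 316]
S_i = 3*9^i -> [3, 27, 243, 2187, 19683]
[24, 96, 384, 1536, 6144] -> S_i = 24*4^i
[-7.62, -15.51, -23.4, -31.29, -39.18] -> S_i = -7.62 + -7.89*i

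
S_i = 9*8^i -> [9, 72, 576, 4608, 36864]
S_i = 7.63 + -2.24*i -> [7.63, 5.39, 3.15, 0.91, -1.33]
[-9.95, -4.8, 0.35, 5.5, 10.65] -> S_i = -9.95 + 5.15*i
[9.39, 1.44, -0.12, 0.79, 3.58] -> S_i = Random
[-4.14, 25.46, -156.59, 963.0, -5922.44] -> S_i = -4.14*(-6.15)^i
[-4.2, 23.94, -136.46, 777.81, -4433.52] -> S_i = -4.20*(-5.70)^i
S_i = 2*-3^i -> [2, -6, 18, -54, 162]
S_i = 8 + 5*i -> [8, 13, 18, 23, 28]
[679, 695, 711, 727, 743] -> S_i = 679 + 16*i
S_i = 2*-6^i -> [2, -12, 72, -432, 2592]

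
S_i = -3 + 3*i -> [-3, 0, 3, 6, 9]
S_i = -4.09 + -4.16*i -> [-4.09, -8.25, -12.41, -16.57, -20.73]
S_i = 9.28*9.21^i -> [9.28, 85.47, 787.17, 7249.81, 66770.79]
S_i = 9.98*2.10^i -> [9.98, 20.96, 44.01, 92.42, 194.09]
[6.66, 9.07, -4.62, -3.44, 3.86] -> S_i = Random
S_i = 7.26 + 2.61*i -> [7.26, 9.87, 12.48, 15.09, 17.7]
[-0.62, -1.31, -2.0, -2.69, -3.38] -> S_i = -0.62 + -0.69*i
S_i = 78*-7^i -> [78, -546, 3822, -26754, 187278]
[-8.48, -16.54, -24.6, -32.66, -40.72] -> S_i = -8.48 + -8.06*i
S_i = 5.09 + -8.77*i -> [5.09, -3.68, -12.45, -21.22, -29.99]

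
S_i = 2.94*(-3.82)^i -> [2.94, -11.23, 42.9, -163.88, 626.04]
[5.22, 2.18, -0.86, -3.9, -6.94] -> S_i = 5.22 + -3.04*i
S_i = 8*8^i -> [8, 64, 512, 4096, 32768]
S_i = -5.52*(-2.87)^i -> [-5.52, 15.84, -45.47, 130.49, -374.51]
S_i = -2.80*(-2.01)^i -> [-2.8, 5.63, -11.31, 22.74, -45.7]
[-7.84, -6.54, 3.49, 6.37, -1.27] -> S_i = Random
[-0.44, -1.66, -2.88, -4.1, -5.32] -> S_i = -0.44 + -1.22*i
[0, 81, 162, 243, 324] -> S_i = 0 + 81*i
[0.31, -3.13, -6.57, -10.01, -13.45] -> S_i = 0.31 + -3.44*i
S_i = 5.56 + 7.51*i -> [5.56, 13.07, 20.58, 28.09, 35.6]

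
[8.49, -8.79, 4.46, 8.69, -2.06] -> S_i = Random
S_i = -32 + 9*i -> [-32, -23, -14, -5, 4]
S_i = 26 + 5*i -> [26, 31, 36, 41, 46]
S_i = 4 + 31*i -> [4, 35, 66, 97, 128]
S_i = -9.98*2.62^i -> [-9.98, -26.15, -68.51, -179.49, -470.26]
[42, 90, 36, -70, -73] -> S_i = Random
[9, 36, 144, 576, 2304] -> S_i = 9*4^i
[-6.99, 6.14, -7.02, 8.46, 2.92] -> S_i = Random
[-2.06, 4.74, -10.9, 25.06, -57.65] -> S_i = -2.06*(-2.30)^i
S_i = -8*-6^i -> [-8, 48, -288, 1728, -10368]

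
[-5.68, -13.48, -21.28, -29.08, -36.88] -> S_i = -5.68 + -7.80*i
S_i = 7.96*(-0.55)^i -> [7.96, -4.38, 2.41, -1.32, 0.73]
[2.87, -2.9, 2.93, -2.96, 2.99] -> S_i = 2.87*(-1.01)^i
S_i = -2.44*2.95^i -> [-2.44, -7.2, -21.23, -62.64, -184.79]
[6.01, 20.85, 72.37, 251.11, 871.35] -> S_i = 6.01*3.47^i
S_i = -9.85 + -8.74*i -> [-9.85, -18.59, -27.33, -36.07, -44.81]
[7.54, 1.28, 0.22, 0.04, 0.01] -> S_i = 7.54*0.17^i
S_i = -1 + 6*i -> [-1, 5, 11, 17, 23]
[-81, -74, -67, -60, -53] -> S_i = -81 + 7*i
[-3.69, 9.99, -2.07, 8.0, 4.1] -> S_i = Random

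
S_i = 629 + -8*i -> [629, 621, 613, 605, 597]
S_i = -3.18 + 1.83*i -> [-3.18, -1.35, 0.48, 2.31, 4.14]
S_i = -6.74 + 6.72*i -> [-6.74, -0.02, 6.7, 13.42, 20.14]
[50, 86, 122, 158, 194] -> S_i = 50 + 36*i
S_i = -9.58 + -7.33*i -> [-9.58, -16.91, -24.24, -31.57, -38.9]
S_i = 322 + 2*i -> [322, 324, 326, 328, 330]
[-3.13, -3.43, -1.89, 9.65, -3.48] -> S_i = Random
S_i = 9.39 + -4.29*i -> [9.39, 5.1, 0.81, -3.48, -7.77]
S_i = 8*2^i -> [8, 16, 32, 64, 128]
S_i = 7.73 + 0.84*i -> [7.73, 8.57, 9.41, 10.25, 11.09]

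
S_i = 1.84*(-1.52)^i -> [1.84, -2.8, 4.25, -6.46, 9.82]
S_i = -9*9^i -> [-9, -81, -729, -6561, -59049]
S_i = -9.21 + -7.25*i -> [-9.21, -16.46, -23.71, -30.96, -38.21]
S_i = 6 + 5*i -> [6, 11, 16, 21, 26]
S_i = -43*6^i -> [-43, -258, -1548, -9288, -55728]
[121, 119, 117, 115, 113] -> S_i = 121 + -2*i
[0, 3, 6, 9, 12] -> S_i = 0 + 3*i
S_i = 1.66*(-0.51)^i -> [1.66, -0.85, 0.43, -0.22, 0.11]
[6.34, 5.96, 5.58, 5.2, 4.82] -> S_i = 6.34 + -0.38*i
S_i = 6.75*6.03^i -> [6.75, 40.7, 245.44, 1479.98, 8924.28]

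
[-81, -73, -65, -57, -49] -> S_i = -81 + 8*i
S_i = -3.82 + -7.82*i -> [-3.82, -11.64, -19.46, -27.28, -35.1]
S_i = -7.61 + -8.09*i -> [-7.61, -15.7, -23.79, -31.88, -39.97]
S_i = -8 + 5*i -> [-8, -3, 2, 7, 12]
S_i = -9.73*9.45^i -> [-9.73, -91.95, -868.91, -8211.23, -77596.13]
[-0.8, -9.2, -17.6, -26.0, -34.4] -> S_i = -0.80 + -8.40*i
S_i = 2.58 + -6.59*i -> [2.58, -4.01, -10.6, -17.19, -23.78]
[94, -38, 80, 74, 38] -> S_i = Random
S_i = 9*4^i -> [9, 36, 144, 576, 2304]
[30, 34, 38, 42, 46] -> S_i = 30 + 4*i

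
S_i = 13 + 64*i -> [13, 77, 141, 205, 269]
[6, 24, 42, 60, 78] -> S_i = 6 + 18*i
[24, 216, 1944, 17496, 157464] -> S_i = 24*9^i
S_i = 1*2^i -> [1, 2, 4, 8, 16]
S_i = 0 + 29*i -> [0, 29, 58, 87, 116]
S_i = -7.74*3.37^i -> [-7.74, -26.08, -87.9, -296.23, -998.3]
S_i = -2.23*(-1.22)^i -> [-2.23, 2.72, -3.32, 4.05, -4.94]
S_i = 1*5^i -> [1, 5, 25, 125, 625]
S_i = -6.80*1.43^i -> [-6.8, -9.72, -13.91, -19.88, -28.43]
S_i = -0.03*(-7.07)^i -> [-0.03, 0.21, -1.5, 10.6, -74.95]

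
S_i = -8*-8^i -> [-8, 64, -512, 4096, -32768]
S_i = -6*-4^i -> [-6, 24, -96, 384, -1536]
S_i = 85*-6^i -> [85, -510, 3060, -18360, 110160]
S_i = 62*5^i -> [62, 310, 1550, 7750, 38750]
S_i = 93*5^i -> [93, 465, 2325, 11625, 58125]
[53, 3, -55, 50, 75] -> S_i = Random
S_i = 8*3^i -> [8, 24, 72, 216, 648]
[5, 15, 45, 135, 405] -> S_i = 5*3^i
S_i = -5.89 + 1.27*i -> [-5.89, -4.62, -3.35, -2.08, -0.81]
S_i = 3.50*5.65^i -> [3.5, 19.78, 111.73, 631.27, 3566.66]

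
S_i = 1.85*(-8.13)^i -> [1.85, -15.04, 122.28, -994.13, 8082.28]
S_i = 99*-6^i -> [99, -594, 3564, -21384, 128304]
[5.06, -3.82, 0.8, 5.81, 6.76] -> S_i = Random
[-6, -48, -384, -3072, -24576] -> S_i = -6*8^i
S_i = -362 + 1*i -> [-362, -361, -360, -359, -358]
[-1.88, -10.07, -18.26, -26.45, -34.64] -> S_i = -1.88 + -8.19*i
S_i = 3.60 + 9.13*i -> [3.6, 12.73, 21.86, 30.99, 40.12]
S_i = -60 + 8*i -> [-60, -52, -44, -36, -28]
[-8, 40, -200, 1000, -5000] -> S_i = -8*-5^i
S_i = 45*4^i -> [45, 180, 720, 2880, 11520]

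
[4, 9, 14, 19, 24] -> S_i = 4 + 5*i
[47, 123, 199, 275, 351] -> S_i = 47 + 76*i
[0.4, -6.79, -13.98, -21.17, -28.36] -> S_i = 0.40 + -7.19*i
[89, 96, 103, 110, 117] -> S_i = 89 + 7*i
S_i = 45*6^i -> [45, 270, 1620, 9720, 58320]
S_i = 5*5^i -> [5, 25, 125, 625, 3125]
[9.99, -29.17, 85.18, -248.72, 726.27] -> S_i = 9.99*(-2.92)^i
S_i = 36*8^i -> [36, 288, 2304, 18432, 147456]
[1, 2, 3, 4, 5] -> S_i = 1 + 1*i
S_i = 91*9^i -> [91, 819, 7371, 66339, 597051]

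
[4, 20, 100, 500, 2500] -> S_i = 4*5^i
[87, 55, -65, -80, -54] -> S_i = Random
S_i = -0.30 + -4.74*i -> [-0.3, -5.04, -9.78, -14.52, -19.26]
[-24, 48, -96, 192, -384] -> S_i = -24*-2^i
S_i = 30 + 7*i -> [30, 37, 44, 51, 58]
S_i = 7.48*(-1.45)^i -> [7.48, -10.85, 15.73, -22.8, 33.07]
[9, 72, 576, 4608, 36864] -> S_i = 9*8^i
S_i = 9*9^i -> [9, 81, 729, 6561, 59049]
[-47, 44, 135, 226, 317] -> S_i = -47 + 91*i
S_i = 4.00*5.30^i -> [4.0, 21.2, 112.36, 595.51, 3156.19]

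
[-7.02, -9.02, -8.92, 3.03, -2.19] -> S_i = Random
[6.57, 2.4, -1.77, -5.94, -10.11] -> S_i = 6.57 + -4.17*i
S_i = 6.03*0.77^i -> [6.03, 4.64, 3.58, 2.75, 2.12]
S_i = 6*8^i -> [6, 48, 384, 3072, 24576]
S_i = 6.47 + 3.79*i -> [6.47, 10.26, 14.05, 17.84, 21.63]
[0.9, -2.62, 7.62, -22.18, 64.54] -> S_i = 0.90*(-2.91)^i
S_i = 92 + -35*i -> [92, 57, 22, -13, -48]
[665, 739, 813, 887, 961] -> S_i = 665 + 74*i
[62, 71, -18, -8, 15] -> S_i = Random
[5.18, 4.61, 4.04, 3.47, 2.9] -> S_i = 5.18 + -0.57*i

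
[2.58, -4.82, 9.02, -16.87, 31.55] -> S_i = 2.58*(-1.87)^i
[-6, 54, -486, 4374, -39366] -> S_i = -6*-9^i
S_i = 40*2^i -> [40, 80, 160, 320, 640]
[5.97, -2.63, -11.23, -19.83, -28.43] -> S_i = 5.97 + -8.60*i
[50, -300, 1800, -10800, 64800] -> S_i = 50*-6^i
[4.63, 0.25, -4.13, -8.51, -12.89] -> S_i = 4.63 + -4.38*i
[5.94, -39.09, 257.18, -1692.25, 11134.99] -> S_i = 5.94*(-6.58)^i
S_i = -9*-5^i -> [-9, 45, -225, 1125, -5625]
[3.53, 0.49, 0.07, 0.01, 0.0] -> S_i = 3.53*0.14^i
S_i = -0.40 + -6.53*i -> [-0.4, -6.93, -13.46, -19.99, -26.52]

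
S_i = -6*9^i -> [-6, -54, -486, -4374, -39366]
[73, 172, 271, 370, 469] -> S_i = 73 + 99*i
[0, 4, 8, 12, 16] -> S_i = 0 + 4*i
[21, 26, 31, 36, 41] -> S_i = 21 + 5*i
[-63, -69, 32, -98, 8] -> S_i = Random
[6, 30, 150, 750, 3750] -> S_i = 6*5^i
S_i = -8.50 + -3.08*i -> [-8.5, -11.58, -14.66, -17.74, -20.82]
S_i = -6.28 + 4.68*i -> [-6.28, -1.6, 3.08, 7.76, 12.44]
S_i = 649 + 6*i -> [649, 655, 661, 667, 673]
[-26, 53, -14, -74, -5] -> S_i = Random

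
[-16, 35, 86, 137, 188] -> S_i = -16 + 51*i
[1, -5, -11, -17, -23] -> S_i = 1 + -6*i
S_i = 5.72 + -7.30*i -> [5.72, -1.58, -8.88, -16.18, -23.48]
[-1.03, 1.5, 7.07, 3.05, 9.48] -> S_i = Random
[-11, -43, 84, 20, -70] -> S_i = Random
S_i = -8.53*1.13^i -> [-8.53, -9.64, -10.89, -12.31, -13.91]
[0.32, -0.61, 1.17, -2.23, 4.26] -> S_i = 0.32*(-1.91)^i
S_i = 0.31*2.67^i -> [0.31, 0.83, 2.21, 5.9, 15.75]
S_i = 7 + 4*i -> [7, 11, 15, 19, 23]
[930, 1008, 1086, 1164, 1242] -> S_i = 930 + 78*i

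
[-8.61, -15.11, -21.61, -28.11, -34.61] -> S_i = -8.61 + -6.50*i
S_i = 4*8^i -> [4, 32, 256, 2048, 16384]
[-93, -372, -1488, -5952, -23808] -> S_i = -93*4^i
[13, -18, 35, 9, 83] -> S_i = Random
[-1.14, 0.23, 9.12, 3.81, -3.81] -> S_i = Random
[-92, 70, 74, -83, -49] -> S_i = Random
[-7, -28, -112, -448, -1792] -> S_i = -7*4^i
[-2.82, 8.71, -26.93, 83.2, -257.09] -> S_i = -2.82*(-3.09)^i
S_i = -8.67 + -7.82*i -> [-8.67, -16.49, -24.31, -32.13, -39.95]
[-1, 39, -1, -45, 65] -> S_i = Random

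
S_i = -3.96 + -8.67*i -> [-3.96, -12.63, -21.3, -29.97, -38.64]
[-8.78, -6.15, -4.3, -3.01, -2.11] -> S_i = -8.78*0.70^i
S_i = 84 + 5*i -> [84, 89, 94, 99, 104]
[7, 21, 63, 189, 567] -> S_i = 7*3^i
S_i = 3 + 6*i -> [3, 9, 15, 21, 27]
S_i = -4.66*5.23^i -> [-4.66, -24.37, -127.46, -666.64, -3486.52]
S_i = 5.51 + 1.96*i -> [5.51, 7.47, 9.43, 11.39, 13.35]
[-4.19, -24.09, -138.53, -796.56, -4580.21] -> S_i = -4.19*5.75^i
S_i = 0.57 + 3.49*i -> [0.57, 4.06, 7.55, 11.04, 14.53]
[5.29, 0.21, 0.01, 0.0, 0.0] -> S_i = 5.29*0.04^i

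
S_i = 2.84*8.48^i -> [2.84, 24.08, 204.23, 1731.83, 14685.94]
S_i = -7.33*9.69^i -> [-7.33, -71.03, -688.26, -6669.22, -64624.78]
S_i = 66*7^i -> [66, 462, 3234, 22638, 158466]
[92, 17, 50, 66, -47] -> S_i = Random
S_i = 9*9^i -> [9, 81, 729, 6561, 59049]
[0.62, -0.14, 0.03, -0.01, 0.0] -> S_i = 0.62*(-0.22)^i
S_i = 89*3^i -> [89, 267, 801, 2403, 7209]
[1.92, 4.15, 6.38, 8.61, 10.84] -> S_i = 1.92 + 2.23*i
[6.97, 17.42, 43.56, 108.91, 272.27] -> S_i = 6.97*2.50^i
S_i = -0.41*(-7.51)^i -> [-0.41, 3.08, -23.12, 173.66, -1304.2]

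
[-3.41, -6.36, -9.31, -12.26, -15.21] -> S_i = -3.41 + -2.95*i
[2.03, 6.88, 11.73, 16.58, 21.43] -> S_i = 2.03 + 4.85*i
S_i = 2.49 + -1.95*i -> [2.49, 0.54, -1.41, -3.36, -5.31]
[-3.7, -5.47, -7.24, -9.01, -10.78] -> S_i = -3.70 + -1.77*i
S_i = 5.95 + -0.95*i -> [5.95, 5.0, 4.05, 3.1, 2.15]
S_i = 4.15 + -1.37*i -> [4.15, 2.78, 1.41, 0.04, -1.33]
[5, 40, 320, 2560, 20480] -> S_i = 5*8^i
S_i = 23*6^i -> [23, 138, 828, 4968, 29808]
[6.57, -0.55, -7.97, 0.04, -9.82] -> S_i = Random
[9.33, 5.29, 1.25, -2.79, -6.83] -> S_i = 9.33 + -4.04*i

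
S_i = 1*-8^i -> [1, -8, 64, -512, 4096]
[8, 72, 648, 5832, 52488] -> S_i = 8*9^i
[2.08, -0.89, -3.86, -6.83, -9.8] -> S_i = 2.08 + -2.97*i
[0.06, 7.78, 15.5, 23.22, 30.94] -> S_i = 0.06 + 7.72*i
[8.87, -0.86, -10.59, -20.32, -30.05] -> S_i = 8.87 + -9.73*i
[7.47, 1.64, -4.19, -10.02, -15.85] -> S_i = 7.47 + -5.83*i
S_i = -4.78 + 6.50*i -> [-4.78, 1.72, 8.22, 14.72, 21.22]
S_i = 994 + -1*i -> [994, 993, 992, 991, 990]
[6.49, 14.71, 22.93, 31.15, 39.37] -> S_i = 6.49 + 8.22*i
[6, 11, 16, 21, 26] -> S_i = 6 + 5*i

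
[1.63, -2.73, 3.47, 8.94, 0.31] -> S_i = Random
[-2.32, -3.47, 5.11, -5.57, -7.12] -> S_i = Random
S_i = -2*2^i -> [-2, -4, -8, -16, -32]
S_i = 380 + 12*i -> [380, 392, 404, 416, 428]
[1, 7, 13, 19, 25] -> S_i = 1 + 6*i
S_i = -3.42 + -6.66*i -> [-3.42, -10.08, -16.74, -23.4, -30.06]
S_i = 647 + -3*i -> [647, 644, 641, 638, 635]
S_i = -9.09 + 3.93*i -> [-9.09, -5.16, -1.23, 2.7, 6.63]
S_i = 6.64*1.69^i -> [6.64, 11.22, 18.96, 32.05, 54.16]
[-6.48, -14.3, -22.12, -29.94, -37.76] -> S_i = -6.48 + -7.82*i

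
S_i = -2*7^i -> [-2, -14, -98, -686, -4802]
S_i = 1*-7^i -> [1, -7, 49, -343, 2401]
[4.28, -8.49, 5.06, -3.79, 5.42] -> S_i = Random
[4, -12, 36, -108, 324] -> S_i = 4*-3^i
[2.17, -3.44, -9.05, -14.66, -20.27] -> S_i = 2.17 + -5.61*i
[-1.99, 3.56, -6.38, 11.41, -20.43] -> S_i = -1.99*(-1.79)^i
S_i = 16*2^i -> [16, 32, 64, 128, 256]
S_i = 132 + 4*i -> [132, 136, 140, 144, 148]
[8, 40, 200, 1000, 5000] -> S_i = 8*5^i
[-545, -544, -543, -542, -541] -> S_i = -545 + 1*i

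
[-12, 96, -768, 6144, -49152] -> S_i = -12*-8^i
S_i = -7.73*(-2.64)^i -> [-7.73, 20.41, -53.88, 142.23, -375.49]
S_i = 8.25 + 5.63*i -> [8.25, 13.88, 19.51, 25.14, 30.77]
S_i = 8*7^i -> [8, 56, 392, 2744, 19208]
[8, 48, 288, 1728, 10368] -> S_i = 8*6^i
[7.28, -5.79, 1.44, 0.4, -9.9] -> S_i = Random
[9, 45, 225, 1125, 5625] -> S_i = 9*5^i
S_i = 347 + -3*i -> [347, 344, 341, 338, 335]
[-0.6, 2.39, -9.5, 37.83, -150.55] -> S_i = -0.60*(-3.98)^i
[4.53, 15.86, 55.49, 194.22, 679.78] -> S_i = 4.53*3.50^i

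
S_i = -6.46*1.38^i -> [-6.46, -8.91, -12.3, -16.98, -23.43]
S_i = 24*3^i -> [24, 72, 216, 648, 1944]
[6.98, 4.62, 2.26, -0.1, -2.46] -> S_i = 6.98 + -2.36*i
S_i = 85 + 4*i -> [85, 89, 93, 97, 101]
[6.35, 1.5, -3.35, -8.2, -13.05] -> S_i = 6.35 + -4.85*i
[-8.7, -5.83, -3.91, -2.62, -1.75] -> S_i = -8.70*0.67^i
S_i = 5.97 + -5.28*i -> [5.97, 0.69, -4.59, -9.87, -15.15]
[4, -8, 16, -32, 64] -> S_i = 4*-2^i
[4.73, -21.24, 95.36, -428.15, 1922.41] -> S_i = 4.73*(-4.49)^i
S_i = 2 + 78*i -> [2, 80, 158, 236, 314]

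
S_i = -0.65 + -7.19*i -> [-0.65, -7.84, -15.03, -22.22, -29.41]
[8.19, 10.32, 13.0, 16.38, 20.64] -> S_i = 8.19*1.26^i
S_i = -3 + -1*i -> [-3, -4, -5, -6, -7]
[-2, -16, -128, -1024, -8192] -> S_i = -2*8^i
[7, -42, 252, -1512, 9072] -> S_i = 7*-6^i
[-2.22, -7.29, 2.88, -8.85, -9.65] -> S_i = Random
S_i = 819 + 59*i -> [819, 878, 937, 996, 1055]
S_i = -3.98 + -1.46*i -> [-3.98, -5.44, -6.9, -8.36, -9.82]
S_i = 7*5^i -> [7, 35, 175, 875, 4375]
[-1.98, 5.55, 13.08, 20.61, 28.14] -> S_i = -1.98 + 7.53*i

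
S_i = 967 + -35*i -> [967, 932, 897, 862, 827]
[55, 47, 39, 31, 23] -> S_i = 55 + -8*i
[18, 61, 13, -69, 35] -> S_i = Random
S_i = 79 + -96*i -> [79, -17, -113, -209, -305]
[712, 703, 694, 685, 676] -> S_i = 712 + -9*i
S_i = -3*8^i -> [-3, -24, -192, -1536, -12288]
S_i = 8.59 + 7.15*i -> [8.59, 15.74, 22.89, 30.04, 37.19]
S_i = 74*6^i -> [74, 444, 2664, 15984, 95904]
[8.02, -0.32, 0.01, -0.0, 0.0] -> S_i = 8.02*(-0.04)^i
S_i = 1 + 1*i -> [1, 2, 3, 4, 5]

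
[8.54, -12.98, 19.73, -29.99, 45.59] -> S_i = 8.54*(-1.52)^i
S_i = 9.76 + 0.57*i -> [9.76, 10.33, 10.9, 11.47, 12.04]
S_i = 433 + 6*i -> [433, 439, 445, 451, 457]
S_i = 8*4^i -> [8, 32, 128, 512, 2048]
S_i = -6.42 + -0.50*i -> [-6.42, -6.92, -7.42, -7.92, -8.42]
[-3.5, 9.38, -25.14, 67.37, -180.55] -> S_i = -3.50*(-2.68)^i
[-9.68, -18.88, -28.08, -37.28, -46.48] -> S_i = -9.68 + -9.20*i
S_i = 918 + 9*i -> [918, 927, 936, 945, 954]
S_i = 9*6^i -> [9, 54, 324, 1944, 11664]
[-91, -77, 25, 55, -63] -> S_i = Random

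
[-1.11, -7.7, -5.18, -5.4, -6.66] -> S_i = Random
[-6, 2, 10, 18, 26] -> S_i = -6 + 8*i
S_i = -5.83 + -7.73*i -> [-5.83, -13.56, -21.29, -29.02, -36.75]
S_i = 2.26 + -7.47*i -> [2.26, -5.21, -12.68, -20.15, -27.62]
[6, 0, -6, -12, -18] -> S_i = 6 + -6*i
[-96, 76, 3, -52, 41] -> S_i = Random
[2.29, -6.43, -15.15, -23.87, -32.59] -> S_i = 2.29 + -8.72*i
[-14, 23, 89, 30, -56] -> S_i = Random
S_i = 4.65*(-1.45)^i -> [4.65, -6.74, 9.78, -14.18, 20.56]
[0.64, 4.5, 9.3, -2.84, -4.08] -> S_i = Random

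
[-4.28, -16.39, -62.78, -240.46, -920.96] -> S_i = -4.28*3.83^i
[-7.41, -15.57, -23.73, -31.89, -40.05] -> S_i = -7.41 + -8.16*i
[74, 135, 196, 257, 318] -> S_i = 74 + 61*i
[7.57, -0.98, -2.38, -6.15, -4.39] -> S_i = Random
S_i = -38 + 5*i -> [-38, -33, -28, -23, -18]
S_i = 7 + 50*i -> [7, 57, 107, 157, 207]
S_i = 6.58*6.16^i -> [6.58, 40.53, 249.68, 1538.04, 9474.34]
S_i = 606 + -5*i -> [606, 601, 596, 591, 586]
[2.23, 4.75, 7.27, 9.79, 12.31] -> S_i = 2.23 + 2.52*i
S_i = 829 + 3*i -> [829, 832, 835, 838, 841]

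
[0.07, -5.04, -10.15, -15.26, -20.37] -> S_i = 0.07 + -5.11*i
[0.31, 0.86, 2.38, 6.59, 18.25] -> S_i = 0.31*2.77^i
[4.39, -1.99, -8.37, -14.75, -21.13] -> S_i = 4.39 + -6.38*i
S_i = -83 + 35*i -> [-83, -48, -13, 22, 57]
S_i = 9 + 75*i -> [9, 84, 159, 234, 309]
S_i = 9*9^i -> [9, 81, 729, 6561, 59049]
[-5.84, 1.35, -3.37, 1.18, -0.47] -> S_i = Random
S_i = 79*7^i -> [79, 553, 3871, 27097, 189679]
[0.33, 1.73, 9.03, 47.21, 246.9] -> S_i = 0.33*5.23^i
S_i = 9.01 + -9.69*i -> [9.01, -0.68, -10.37, -20.06, -29.75]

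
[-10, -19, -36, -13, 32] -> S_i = Random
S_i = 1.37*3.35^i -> [1.37, 4.59, 15.37, 51.51, 172.54]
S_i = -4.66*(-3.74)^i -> [-4.66, 17.43, -65.18, 243.78, -911.74]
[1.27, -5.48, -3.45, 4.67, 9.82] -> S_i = Random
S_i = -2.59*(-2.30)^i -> [-2.59, 5.96, -13.7, 31.51, -72.48]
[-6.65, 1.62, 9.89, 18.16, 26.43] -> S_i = -6.65 + 8.27*i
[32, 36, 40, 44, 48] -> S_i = 32 + 4*i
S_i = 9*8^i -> [9, 72, 576, 4608, 36864]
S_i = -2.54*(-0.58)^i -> [-2.54, 1.47, -0.85, 0.5, -0.29]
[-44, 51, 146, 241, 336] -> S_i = -44 + 95*i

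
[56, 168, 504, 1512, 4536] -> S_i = 56*3^i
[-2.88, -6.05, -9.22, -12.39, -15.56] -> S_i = -2.88 + -3.17*i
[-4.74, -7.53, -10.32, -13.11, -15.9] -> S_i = -4.74 + -2.79*i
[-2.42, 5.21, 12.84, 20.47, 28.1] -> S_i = -2.42 + 7.63*i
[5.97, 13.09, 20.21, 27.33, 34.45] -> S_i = 5.97 + 7.12*i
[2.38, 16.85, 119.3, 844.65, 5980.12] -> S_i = 2.38*7.08^i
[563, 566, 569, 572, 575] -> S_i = 563 + 3*i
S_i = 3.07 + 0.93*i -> [3.07, 4.0, 4.93, 5.86, 6.79]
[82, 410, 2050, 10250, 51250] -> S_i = 82*5^i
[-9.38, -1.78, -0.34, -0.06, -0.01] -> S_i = -9.38*0.19^i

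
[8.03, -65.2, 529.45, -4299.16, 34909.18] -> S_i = 8.03*(-8.12)^i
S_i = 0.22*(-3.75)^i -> [0.22, -0.82, 3.09, -11.6, 43.51]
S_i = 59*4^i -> [59, 236, 944, 3776, 15104]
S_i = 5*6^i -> [5, 30, 180, 1080, 6480]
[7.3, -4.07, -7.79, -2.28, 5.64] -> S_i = Random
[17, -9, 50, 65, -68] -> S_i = Random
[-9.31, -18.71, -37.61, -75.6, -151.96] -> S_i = -9.31*2.01^i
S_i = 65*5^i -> [65, 325, 1625, 8125, 40625]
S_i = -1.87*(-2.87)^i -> [-1.87, 5.37, -15.4, 44.21, -126.87]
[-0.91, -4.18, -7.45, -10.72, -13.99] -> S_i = -0.91 + -3.27*i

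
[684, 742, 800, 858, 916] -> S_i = 684 + 58*i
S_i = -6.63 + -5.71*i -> [-6.63, -12.34, -18.05, -23.76, -29.47]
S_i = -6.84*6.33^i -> [-6.84, -43.3, -274.07, -1734.87, -10981.73]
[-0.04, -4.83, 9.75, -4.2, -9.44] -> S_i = Random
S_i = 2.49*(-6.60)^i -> [2.49, -16.43, 108.46, -715.87, 4724.71]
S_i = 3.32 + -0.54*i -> [3.32, 2.78, 2.24, 1.7, 1.16]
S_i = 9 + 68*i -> [9, 77, 145, 213, 281]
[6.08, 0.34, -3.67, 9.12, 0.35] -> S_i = Random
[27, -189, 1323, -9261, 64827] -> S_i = 27*-7^i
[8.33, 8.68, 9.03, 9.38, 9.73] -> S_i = 8.33 + 0.35*i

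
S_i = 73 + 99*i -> [73, 172, 271, 370, 469]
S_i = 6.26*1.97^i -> [6.26, 12.33, 24.29, 47.86, 94.28]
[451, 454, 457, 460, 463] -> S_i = 451 + 3*i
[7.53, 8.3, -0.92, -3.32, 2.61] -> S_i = Random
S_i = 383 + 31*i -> [383, 414, 445, 476, 507]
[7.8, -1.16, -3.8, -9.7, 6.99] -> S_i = Random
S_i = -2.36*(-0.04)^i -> [-2.36, 0.09, -0.0, 0.0, -0.0]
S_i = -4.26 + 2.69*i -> [-4.26, -1.57, 1.12, 3.81, 6.5]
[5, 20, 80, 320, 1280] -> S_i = 5*4^i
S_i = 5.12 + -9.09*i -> [5.12, -3.97, -13.06, -22.15, -31.24]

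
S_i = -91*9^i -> [-91, -819, -7371, -66339, -597051]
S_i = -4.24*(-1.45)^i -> [-4.24, 6.15, -8.91, 12.93, -18.74]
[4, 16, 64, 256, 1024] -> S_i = 4*4^i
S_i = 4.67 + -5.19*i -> [4.67, -0.52, -5.71, -10.9, -16.09]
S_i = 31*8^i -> [31, 248, 1984, 15872, 126976]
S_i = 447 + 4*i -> [447, 451, 455, 459, 463]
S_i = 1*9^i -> [1, 9, 81, 729, 6561]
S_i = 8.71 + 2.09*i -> [8.71, 10.8, 12.89, 14.98, 17.07]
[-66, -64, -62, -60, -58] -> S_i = -66 + 2*i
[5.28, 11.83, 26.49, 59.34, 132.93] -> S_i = 5.28*2.24^i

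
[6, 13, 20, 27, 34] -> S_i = 6 + 7*i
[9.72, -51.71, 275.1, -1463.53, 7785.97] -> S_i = 9.72*(-5.32)^i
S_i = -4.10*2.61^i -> [-4.1, -10.7, -27.93, -72.9, -190.26]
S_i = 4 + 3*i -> [4, 7, 10, 13, 16]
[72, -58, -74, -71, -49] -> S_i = Random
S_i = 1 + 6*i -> [1, 7, 13, 19, 25]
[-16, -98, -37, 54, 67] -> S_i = Random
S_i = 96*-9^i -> [96, -864, 7776, -69984, 629856]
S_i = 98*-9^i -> [98, -882, 7938, -71442, 642978]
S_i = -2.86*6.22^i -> [-2.86, -17.79, -110.65, -688.24, -4280.83]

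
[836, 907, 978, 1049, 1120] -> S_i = 836 + 71*i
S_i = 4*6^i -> [4, 24, 144, 864, 5184]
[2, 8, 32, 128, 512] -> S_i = 2*4^i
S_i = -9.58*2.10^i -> [-9.58, -20.12, -42.25, -88.72, -186.31]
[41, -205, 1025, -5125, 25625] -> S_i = 41*-5^i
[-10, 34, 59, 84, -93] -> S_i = Random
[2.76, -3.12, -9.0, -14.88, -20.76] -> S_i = 2.76 + -5.88*i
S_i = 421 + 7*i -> [421, 428, 435, 442, 449]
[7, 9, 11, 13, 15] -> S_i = 7 + 2*i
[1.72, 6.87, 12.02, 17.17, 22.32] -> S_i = 1.72 + 5.15*i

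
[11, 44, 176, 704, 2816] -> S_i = 11*4^i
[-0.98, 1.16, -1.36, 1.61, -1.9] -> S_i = -0.98*(-1.18)^i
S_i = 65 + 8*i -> [65, 73, 81, 89, 97]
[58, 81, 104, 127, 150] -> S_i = 58 + 23*i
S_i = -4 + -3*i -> [-4, -7, -10, -13, -16]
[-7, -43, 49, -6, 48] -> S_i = Random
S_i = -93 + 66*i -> [-93, -27, 39, 105, 171]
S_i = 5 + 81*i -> [5, 86, 167, 248, 329]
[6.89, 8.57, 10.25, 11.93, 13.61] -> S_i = 6.89 + 1.68*i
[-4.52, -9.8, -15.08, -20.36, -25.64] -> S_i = -4.52 + -5.28*i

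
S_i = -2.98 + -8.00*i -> [-2.98, -10.98, -18.98, -26.98, -34.98]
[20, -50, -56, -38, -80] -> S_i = Random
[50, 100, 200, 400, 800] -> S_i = 50*2^i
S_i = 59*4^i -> [59, 236, 944, 3776, 15104]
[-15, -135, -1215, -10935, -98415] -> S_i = -15*9^i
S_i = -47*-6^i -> [-47, 282, -1692, 10152, -60912]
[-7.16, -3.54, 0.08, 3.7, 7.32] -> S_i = -7.16 + 3.62*i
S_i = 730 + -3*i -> [730, 727, 724, 721, 718]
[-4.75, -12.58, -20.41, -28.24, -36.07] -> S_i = -4.75 + -7.83*i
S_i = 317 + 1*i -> [317, 318, 319, 320, 321]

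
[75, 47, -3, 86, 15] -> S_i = Random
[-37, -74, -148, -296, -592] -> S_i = -37*2^i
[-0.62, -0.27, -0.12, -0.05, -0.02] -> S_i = -0.62*0.44^i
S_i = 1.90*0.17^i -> [1.9, 0.32, 0.05, 0.01, 0.0]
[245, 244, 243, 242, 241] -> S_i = 245 + -1*i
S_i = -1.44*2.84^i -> [-1.44, -4.09, -11.61, -32.99, -93.68]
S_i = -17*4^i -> [-17, -68, -272, -1088, -4352]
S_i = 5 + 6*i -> [5, 11, 17, 23, 29]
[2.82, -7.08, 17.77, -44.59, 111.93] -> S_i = 2.82*(-2.51)^i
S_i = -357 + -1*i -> [-357, -358, -359, -360, -361]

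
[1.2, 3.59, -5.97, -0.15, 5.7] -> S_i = Random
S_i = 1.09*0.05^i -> [1.09, 0.05, 0.0, 0.0, 0.0]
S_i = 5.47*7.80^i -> [5.47, 42.67, 332.79, 2595.8, 20247.24]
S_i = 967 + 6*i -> [967, 973, 979, 985, 991]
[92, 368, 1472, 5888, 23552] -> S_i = 92*4^i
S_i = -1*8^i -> [-1, -8, -64, -512, -4096]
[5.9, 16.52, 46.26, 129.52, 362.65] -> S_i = 5.90*2.80^i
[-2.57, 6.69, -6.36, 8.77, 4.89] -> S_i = Random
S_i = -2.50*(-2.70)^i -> [-2.5, 6.75, -18.23, 49.21, -132.86]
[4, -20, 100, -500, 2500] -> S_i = 4*-5^i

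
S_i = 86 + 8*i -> [86, 94, 102, 110, 118]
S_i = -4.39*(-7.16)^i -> [-4.39, 31.43, -225.06, 1611.4, -11537.63]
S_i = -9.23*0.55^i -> [-9.23, -5.08, -2.79, -1.54, -0.84]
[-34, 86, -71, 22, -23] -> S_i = Random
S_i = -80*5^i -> [-80, -400, -2000, -10000, -50000]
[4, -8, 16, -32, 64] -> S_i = 4*-2^i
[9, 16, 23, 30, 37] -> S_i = 9 + 7*i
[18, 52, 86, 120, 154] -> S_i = 18 + 34*i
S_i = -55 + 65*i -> [-55, 10, 75, 140, 205]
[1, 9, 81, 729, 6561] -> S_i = 1*9^i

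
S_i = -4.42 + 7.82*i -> [-4.42, 3.4, 11.22, 19.04, 26.86]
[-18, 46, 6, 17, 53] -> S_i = Random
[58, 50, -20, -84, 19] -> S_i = Random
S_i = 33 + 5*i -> [33, 38, 43, 48, 53]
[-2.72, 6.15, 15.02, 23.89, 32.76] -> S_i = -2.72 + 8.87*i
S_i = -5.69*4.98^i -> [-5.69, -28.34, -141.11, -702.75, -3499.69]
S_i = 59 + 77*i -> [59, 136, 213, 290, 367]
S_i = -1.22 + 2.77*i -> [-1.22, 1.55, 4.32, 7.09, 9.86]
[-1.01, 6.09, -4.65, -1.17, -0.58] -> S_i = Random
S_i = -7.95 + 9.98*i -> [-7.95, 2.03, 12.01, 21.99, 31.97]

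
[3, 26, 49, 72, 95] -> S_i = 3 + 23*i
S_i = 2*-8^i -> [2, -16, 128, -1024, 8192]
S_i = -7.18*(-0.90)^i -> [-7.18, 6.46, -5.82, 5.23, -4.71]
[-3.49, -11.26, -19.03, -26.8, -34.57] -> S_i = -3.49 + -7.77*i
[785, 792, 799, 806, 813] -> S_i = 785 + 7*i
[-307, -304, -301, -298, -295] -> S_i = -307 + 3*i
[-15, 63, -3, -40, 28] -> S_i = Random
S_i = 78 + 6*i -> [78, 84, 90, 96, 102]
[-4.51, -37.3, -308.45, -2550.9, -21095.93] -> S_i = -4.51*8.27^i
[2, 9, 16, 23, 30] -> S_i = 2 + 7*i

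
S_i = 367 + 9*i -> [367, 376, 385, 394, 403]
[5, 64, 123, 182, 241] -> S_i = 5 + 59*i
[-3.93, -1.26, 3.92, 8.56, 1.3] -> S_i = Random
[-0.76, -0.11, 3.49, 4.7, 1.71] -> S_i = Random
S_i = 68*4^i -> [68, 272, 1088, 4352, 17408]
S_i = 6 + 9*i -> [6, 15, 24, 33, 42]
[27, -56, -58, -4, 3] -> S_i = Random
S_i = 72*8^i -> [72, 576, 4608, 36864, 294912]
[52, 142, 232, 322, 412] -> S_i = 52 + 90*i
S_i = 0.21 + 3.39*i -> [0.21, 3.6, 6.99, 10.38, 13.77]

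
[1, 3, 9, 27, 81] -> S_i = 1*3^i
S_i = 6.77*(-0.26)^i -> [6.77, -1.76, 0.46, -0.12, 0.03]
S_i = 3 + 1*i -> [3, 4, 5, 6, 7]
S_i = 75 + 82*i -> [75, 157, 239, 321, 403]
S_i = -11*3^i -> [-11, -33, -99, -297, -891]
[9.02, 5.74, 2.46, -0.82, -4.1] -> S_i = 9.02 + -3.28*i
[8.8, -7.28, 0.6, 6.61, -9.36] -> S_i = Random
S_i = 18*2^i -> [18, 36, 72, 144, 288]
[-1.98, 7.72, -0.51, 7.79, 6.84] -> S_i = Random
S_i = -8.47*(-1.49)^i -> [-8.47, 12.62, -18.8, 28.02, -41.75]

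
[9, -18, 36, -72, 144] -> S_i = 9*-2^i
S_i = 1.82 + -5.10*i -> [1.82, -3.28, -8.38, -13.48, -18.58]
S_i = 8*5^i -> [8, 40, 200, 1000, 5000]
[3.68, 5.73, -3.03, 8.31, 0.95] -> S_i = Random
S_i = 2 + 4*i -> [2, 6, 10, 14, 18]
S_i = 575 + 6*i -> [575, 581, 587, 593, 599]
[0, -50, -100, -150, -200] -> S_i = 0 + -50*i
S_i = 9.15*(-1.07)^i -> [9.15, -9.79, 10.48, -11.21, 11.99]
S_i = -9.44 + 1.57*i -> [-9.44, -7.87, -6.3, -4.73, -3.16]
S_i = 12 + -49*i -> [12, -37, -86, -135, -184]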